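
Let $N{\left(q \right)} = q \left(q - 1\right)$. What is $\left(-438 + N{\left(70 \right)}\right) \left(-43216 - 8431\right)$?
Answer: $-226833624$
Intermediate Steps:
$N{\left(q \right)} = q \left(-1 + q\right)$
$\left(-438 + N{\left(70 \right)}\right) \left(-43216 - 8431\right) = \left(-438 + 70 \left(-1 + 70\right)\right) \left(-43216 - 8431\right) = \left(-438 + 70 \cdot 69\right) \left(-51647\right) = \left(-438 + 4830\right) \left(-51647\right) = 4392 \left(-51647\right) = -226833624$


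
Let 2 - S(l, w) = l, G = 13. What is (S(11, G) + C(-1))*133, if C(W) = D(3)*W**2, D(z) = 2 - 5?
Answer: -1596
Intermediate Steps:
S(l, w) = 2 - l
D(z) = -3
C(W) = -3*W**2
(S(11, G) + C(-1))*133 = ((2 - 1*11) - 3*(-1)**2)*133 = ((2 - 11) - 3*1)*133 = (-9 - 3)*133 = -12*133 = -1596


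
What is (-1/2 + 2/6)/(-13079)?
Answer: 1/78474 ≈ 1.2743e-5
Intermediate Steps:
(-1/2 + 2/6)/(-13079) = -(-1*½ + 2*(⅙))/13079 = -(-½ + ⅓)/13079 = -1/13079*(-⅙) = 1/78474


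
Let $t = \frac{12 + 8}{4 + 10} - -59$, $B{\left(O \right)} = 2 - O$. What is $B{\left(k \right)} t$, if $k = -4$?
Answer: $\frac{2538}{7} \approx 362.57$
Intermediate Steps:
$t = \frac{423}{7}$ ($t = \frac{20}{14} + 59 = 20 \cdot \frac{1}{14} + 59 = \frac{10}{7} + 59 = \frac{423}{7} \approx 60.429$)
$B{\left(k \right)} t = \left(2 - -4\right) \frac{423}{7} = \left(2 + 4\right) \frac{423}{7} = 6 \cdot \frac{423}{7} = \frac{2538}{7}$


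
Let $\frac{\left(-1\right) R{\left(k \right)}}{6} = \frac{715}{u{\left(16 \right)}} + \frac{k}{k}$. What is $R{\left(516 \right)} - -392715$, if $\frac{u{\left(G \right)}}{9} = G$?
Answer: $\frac{9424301}{24} \approx 3.9268 \cdot 10^{5}$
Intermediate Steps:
$u{\left(G \right)} = 9 G$
$R{\left(k \right)} = - \frac{859}{24}$ ($R{\left(k \right)} = - 6 \left(\frac{715}{9 \cdot 16} + \frac{k}{k}\right) = - 6 \left(\frac{715}{144} + 1\right) = \left(-6\right) \frac{859}{144} = - \frac{859}{24}$)
$R{\left(516 \right)} - -392715 = - \frac{859}{24} - -392715 = - \frac{859}{24} + 392715 = \frac{9424301}{24}$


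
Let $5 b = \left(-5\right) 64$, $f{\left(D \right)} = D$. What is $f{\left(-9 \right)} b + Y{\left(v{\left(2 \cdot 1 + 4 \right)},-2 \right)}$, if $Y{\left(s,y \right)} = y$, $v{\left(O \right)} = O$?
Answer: $574$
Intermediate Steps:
$b = -64$ ($b = \frac{\left(-5\right) 64}{5} = \frac{1}{5} \left(-320\right) = -64$)
$f{\left(-9 \right)} b + Y{\left(v{\left(2 \cdot 1 + 4 \right)},-2 \right)} = \left(-9\right) \left(-64\right) - 2 = 576 - 2 = 574$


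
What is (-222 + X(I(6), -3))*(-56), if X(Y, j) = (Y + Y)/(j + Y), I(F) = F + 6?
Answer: 36848/3 ≈ 12283.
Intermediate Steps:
I(F) = 6 + F
X(Y, j) = 2*Y/(Y + j) (X(Y, j) = (2*Y)/(Y + j) = 2*Y/(Y + j))
(-222 + X(I(6), -3))*(-56) = (-222 + 2*(6 + 6)/((6 + 6) - 3))*(-56) = (-222 + 2*12/(12 - 3))*(-56) = (-222 + 2*12/9)*(-56) = (-222 + 2*12*(1/9))*(-56) = (-222 + 8/3)*(-56) = -658/3*(-56) = 36848/3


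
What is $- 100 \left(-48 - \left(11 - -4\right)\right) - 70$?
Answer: $6230$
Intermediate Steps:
$- 100 \left(-48 - \left(11 - -4\right)\right) - 70 = - 100 \left(-48 - \left(11 + 4\right)\right) - 70 = - 100 \left(-48 - 15\right) - 70 = \left(-100\right) \left(-63\right) - 70 = 6300 - 70 = 6230$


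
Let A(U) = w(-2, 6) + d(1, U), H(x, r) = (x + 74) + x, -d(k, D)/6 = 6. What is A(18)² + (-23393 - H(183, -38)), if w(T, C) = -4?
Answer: -22233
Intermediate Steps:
d(k, D) = -36 (d(k, D) = -6*6 = -36)
H(x, r) = 74 + 2*x (H(x, r) = (74 + x) + x = 74 + 2*x)
A(U) = -40 (A(U) = -4 - 36 = -40)
A(18)² + (-23393 - H(183, -38)) = (-40)² + (-23393 - (74 + 2*183)) = 1600 + (-23393 - (74 + 366)) = 1600 + (-23393 - 1*440) = 1600 + (-23393 - 440) = 1600 - 23833 = -22233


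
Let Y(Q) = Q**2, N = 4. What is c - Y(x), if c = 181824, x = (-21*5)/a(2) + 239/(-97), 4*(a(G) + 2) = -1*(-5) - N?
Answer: 1679634455/9409 ≈ 1.7851e+5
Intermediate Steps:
a(G) = -7/4 (a(G) = -2 + (-1*(-5) - 1*4)/4 = -2 + (5 - 4)/4 = -2 + (1/4)*1 = -2 + 1/4 = -7/4)
x = 5581/97 (x = (-21*5)/(-7/4) + 239/(-97) = -105*(-4/7) + 239*(-1/97) = 60 - 239/97 = 5581/97 ≈ 57.536)
c - Y(x) = 181824 - (5581/97)**2 = 181824 - 1*31147561/9409 = 181824 - 31147561/9409 = 1679634455/9409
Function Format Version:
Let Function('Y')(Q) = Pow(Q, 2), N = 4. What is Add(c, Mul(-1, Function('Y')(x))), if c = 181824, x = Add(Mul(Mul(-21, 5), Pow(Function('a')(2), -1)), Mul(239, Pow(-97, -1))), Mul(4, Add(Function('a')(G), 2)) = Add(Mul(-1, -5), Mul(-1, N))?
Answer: Rational(1679634455, 9409) ≈ 1.7851e+5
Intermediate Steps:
Function('a')(G) = Rational(-7, 4) (Function('a')(G) = Add(-2, Mul(Rational(1, 4), Add(Mul(-1, -5), Mul(-1, 4)))) = Add(-2, Mul(Rational(1, 4), Add(5, -4))) = Add(-2, Mul(Rational(1, 4), 1)) = Add(-2, Rational(1, 4)) = Rational(-7, 4))
x = Rational(5581, 97) (x = Add(Mul(Mul(-21, 5), Pow(Rational(-7, 4), -1)), Mul(239, Pow(-97, -1))) = Add(Mul(-105, Rational(-4, 7)), Mul(239, Rational(-1, 97))) = Add(60, Rational(-239, 97)) = Rational(5581, 97) ≈ 57.536)
Add(c, Mul(-1, Function('Y')(x))) = Add(181824, Mul(-1, Pow(Rational(5581, 97), 2))) = Add(181824, Mul(-1, Rational(31147561, 9409))) = Add(181824, Rational(-31147561, 9409)) = Rational(1679634455, 9409)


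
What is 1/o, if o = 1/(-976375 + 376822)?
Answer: -599553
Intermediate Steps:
o = -1/599553 (o = 1/(-599553) = -1/599553 ≈ -1.6679e-6)
1/o = 1/(-1/599553) = -599553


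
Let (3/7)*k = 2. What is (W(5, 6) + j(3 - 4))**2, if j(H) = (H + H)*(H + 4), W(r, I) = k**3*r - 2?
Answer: 182358016/729 ≈ 2.5015e+5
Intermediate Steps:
k = 14/3 (k = (7/3)*2 = 14/3 ≈ 4.6667)
W(r, I) = -2 + 2744*r/27 (W(r, I) = (14/3)**3*r - 2 = 2744*r/27 - 2 = -2 + 2744*r/27)
j(H) = 2*H*(4 + H) (j(H) = (2*H)*(4 + H) = 2*H*(4 + H))
(W(5, 6) + j(3 - 4))**2 = ((-2 + (2744/27)*5) + 2*(3 - 4)*(4 + (3 - 4)))**2 = ((-2 + 13720/27) + 2*(-1)*(4 - 1))**2 = (13666/27 + 2*(-1)*3)**2 = (13666/27 - 6)**2 = (13504/27)**2 = 182358016/729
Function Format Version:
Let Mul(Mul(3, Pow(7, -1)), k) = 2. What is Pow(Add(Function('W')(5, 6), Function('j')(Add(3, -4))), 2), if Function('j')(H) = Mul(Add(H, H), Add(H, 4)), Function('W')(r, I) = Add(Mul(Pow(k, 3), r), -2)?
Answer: Rational(182358016, 729) ≈ 2.5015e+5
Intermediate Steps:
k = Rational(14, 3) (k = Mul(Rational(7, 3), 2) = Rational(14, 3) ≈ 4.6667)
Function('W')(r, I) = Add(-2, Mul(Rational(2744, 27), r)) (Function('W')(r, I) = Add(Mul(Pow(Rational(14, 3), 3), r), -2) = Add(Mul(Rational(2744, 27), r), -2) = Add(-2, Mul(Rational(2744, 27), r)))
Function('j')(H) = Mul(2, H, Add(4, H)) (Function('j')(H) = Mul(Mul(2, H), Add(4, H)) = Mul(2, H, Add(4, H)))
Pow(Add(Function('W')(5, 6), Function('j')(Add(3, -4))), 2) = Pow(Add(Add(-2, Mul(Rational(2744, 27), 5)), Mul(2, Add(3, -4), Add(4, Add(3, -4)))), 2) = Pow(Add(Add(-2, Rational(13720, 27)), Mul(2, -1, Add(4, -1))), 2) = Pow(Add(Rational(13666, 27), Mul(2, -1, 3)), 2) = Pow(Add(Rational(13666, 27), -6), 2) = Pow(Rational(13504, 27), 2) = Rational(182358016, 729)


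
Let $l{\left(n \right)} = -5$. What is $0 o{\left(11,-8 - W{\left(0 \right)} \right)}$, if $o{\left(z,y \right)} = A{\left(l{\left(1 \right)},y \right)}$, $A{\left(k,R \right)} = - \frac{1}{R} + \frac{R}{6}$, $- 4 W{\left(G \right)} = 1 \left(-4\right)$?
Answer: $0$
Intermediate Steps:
$W{\left(G \right)} = 1$ ($W{\left(G \right)} = - \frac{1 \left(-4\right)}{4} = \left(- \frac{1}{4}\right) \left(-4\right) = 1$)
$A{\left(k,R \right)} = - \frac{1}{R} + \frac{R}{6}$ ($A{\left(k,R \right)} = - \frac{1}{R} + R \frac{1}{6} = - \frac{1}{R} + \frac{R}{6}$)
$o{\left(z,y \right)} = - \frac{1}{y} + \frac{y}{6}$
$0 o{\left(11,-8 - W{\left(0 \right)} \right)} = 0 \left(- \frac{1}{-8 - 1} + \frac{-8 - 1}{6}\right) = 0 \left(- \frac{1}{-9} + \frac{1}{6} \left(-9\right)\right) = 0 \left(\left(-1\right) \left(- \frac{1}{9}\right) - \frac{3}{2}\right) = 0 \left(\frac{1}{9} - \frac{3}{2}\right) = 0 \left(- \frac{25}{18}\right) = 0$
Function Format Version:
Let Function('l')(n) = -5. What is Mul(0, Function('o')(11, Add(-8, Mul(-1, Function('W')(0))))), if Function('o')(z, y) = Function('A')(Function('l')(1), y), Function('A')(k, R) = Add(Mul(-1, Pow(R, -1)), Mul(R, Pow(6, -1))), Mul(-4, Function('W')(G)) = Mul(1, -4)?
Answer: 0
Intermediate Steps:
Function('W')(G) = 1 (Function('W')(G) = Mul(Rational(-1, 4), Mul(1, -4)) = Mul(Rational(-1, 4), -4) = 1)
Function('A')(k, R) = Add(Mul(-1, Pow(R, -1)), Mul(Rational(1, 6), R)) (Function('A')(k, R) = Add(Mul(-1, Pow(R, -1)), Mul(R, Rational(1, 6))) = Add(Mul(-1, Pow(R, -1)), Mul(Rational(1, 6), R)))
Function('o')(z, y) = Add(Mul(-1, Pow(y, -1)), Mul(Rational(1, 6), y))
Mul(0, Function('o')(11, Add(-8, Mul(-1, Function('W')(0))))) = Mul(0, Add(Mul(-1, Pow(Add(-8, Mul(-1, 1)), -1)), Mul(Rational(1, 6), Add(-8, Mul(-1, 1))))) = Mul(0, Add(Mul(-1, Pow(Add(-8, -1), -1)), Mul(Rational(1, 6), Add(-8, -1)))) = Mul(0, Add(Mul(-1, Pow(-9, -1)), Mul(Rational(1, 6), -9))) = Mul(0, Add(Mul(-1, Rational(-1, 9)), Rational(-3, 2))) = Mul(0, Add(Rational(1, 9), Rational(-3, 2))) = Mul(0, Rational(-25, 18)) = 0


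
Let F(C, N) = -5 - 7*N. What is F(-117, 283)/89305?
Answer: -1986/89305 ≈ -0.022238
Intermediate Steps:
F(-117, 283)/89305 = (-5 - 7*283)/89305 = (-5 - 1981)*(1/89305) = -1986*1/89305 = -1986/89305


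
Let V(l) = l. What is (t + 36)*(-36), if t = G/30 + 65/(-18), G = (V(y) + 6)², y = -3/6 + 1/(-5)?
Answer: -299927/250 ≈ -1199.7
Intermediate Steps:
y = -7/10 (y = -3*⅙ + 1*(-⅕) = -½ - ⅕ = -7/10 ≈ -0.70000)
G = 2809/100 (G = (-7/10 + 6)² = (53/10)² = 2809/100 ≈ 28.090)
t = -24073/9000 (t = (2809/100)/30 + 65/(-18) = (2809/100)*(1/30) + 65*(-1/18) = 2809/3000 - 65/18 = -24073/9000 ≈ -2.6748)
(t + 36)*(-36) = (-24073/9000 + 36)*(-36) = (299927/9000)*(-36) = -299927/250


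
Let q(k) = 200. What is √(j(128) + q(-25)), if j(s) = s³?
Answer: 2*√524338 ≈ 1448.2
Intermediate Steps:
√(j(128) + q(-25)) = √(128³ + 200) = √(2097152 + 200) = √2097352 = 2*√524338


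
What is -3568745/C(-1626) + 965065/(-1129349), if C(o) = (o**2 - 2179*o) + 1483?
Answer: -10002579388850/6988878033137 ≈ -1.4312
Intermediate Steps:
C(o) = 1483 + o**2 - 2179*o
-3568745/C(-1626) + 965065/(-1129349) = -3568745/(1483 + (-1626)**2 - 2179*(-1626)) + 965065/(-1129349) = -3568745/(1483 + 2643876 + 3543054) + 965065*(-1/1129349) = -3568745/6188413 - 965065/1129349 = -10002579388850/6988878033137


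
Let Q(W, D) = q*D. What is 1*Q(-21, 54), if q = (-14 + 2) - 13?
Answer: -1350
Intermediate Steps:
q = -25 (q = -12 - 13 = -25)
Q(W, D) = -25*D
1*Q(-21, 54) = 1*(-25*54) = 1*(-1350) = -1350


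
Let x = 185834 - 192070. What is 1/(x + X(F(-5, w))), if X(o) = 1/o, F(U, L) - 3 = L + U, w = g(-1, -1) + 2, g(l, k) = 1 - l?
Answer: -2/12471 ≈ -0.00016037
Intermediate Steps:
w = 4 (w = (1 - 1*(-1)) + 2 = (1 + 1) + 2 = 2 + 2 = 4)
F(U, L) = 3 + L + U (F(U, L) = 3 + (L + U) = 3 + L + U)
x = -6236
1/(x + X(F(-5, w))) = 1/(-6236 + 1/(3 + 4 - 5)) = 1/(-6236 + 1/2) = 1/(-6236 + ½) = 1/(-12471/2) = -2/12471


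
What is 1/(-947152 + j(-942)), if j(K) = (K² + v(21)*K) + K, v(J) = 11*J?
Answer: -1/278332 ≈ -3.5928e-6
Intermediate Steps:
j(K) = K² + 232*K (j(K) = (K² + (11*21)*K) + K = (K² + 231*K) + K = K² + 232*K)
1/(-947152 + j(-942)) = 1/(-947152 - 942*(232 - 942)) = 1/(-947152 - 942*(-710)) = 1/(-947152 + 668820) = 1/(-278332) = -1/278332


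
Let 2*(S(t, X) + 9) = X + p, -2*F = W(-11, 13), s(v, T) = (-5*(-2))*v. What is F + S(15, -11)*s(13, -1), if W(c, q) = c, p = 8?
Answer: -2719/2 ≈ -1359.5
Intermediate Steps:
s(v, T) = 10*v
F = 11/2 (F = -½*(-11) = 11/2 ≈ 5.5000)
S(t, X) = -5 + X/2 (S(t, X) = -9 + (X + 8)/2 = -9 + (8 + X)/2 = -9 + (4 + X/2) = -5 + X/2)
F + S(15, -11)*s(13, -1) = 11/2 + (-5 + (½)*(-11))*(10*13) = 11/2 + (-5 - 11/2)*130 = 11/2 - 21/2*130 = 11/2 - 1365 = -2719/2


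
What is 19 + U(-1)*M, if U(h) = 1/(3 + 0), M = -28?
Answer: 29/3 ≈ 9.6667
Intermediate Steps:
U(h) = ⅓ (U(h) = 1/3 = ⅓)
19 + U(-1)*M = 19 + (⅓)*(-28) = 19 - 28/3 = 29/3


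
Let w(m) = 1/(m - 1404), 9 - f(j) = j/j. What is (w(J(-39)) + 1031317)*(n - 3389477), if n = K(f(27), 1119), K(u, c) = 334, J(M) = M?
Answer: -5043690178501490/1443 ≈ -3.4953e+12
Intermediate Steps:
f(j) = 8 (f(j) = 9 - j/j = 9 - 1*1 = 9 - 1 = 8)
w(m) = 1/(-1404 + m)
n = 334
(w(J(-39)) + 1031317)*(n - 3389477) = (1/(-1404 - 39) + 1031317)*(334 - 3389477) = (1/(-1443) + 1031317)*(-3389143) = (-1/1443 + 1031317)*(-3389143) = (1488190430/1443)*(-3389143) = -5043690178501490/1443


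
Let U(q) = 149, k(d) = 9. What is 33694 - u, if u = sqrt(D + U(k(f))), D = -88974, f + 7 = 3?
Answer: 33694 - 5*I*sqrt(3553) ≈ 33694.0 - 298.04*I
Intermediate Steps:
f = -4 (f = -7 + 3 = -4)
u = 5*I*sqrt(3553) (u = sqrt(-88974 + 149) = sqrt(-88825) = 5*I*sqrt(3553) ≈ 298.04*I)
33694 - u = 33694 - 5*I*sqrt(3553)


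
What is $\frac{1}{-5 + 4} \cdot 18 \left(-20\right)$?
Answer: $360$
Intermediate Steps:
$\frac{1}{-5 + 4} \cdot 18 \left(-20\right) = \frac{1}{-1} \cdot 18 \left(-20\right) = \left(-1\right) 18 \left(-20\right) = \left(-18\right) \left(-20\right) = 360$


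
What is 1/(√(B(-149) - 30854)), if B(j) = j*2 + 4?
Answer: -I*√7787/15574 ≈ -0.0056661*I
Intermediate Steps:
B(j) = 4 + 2*j (B(j) = 2*j + 4 = 4 + 2*j)
1/(√(B(-149) - 30854)) = 1/(√((4 + 2*(-149)) - 30854)) = 1/(√((4 - 298) - 30854)) = 1/(√(-294 - 30854)) = 1/(√(-31148)) = 1/(2*I*√7787) = -I*√7787/15574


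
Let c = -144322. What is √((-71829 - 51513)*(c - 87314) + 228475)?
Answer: √28570675987 ≈ 1.6903e+5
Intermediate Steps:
√((-71829 - 51513)*(c - 87314) + 228475) = √((-71829 - 51513)*(-144322 - 87314) + 228475) = √(-123342*(-231636) + 228475) = √(28570447512 + 228475) = √28570675987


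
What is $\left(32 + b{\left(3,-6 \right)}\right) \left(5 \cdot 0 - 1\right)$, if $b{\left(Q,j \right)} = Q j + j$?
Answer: $-8$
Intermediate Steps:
$b{\left(Q,j \right)} = j + Q j$
$\left(32 + b{\left(3,-6 \right)}\right) \left(5 \cdot 0 - 1\right) = \left(32 - 6 \left(1 + 3\right)\right) \left(5 \cdot 0 - 1\right) = \left(32 - 24\right) \left(0 - 1\right) = \left(32 - 24\right) \left(-1\right) = 8 \left(-1\right) = -8$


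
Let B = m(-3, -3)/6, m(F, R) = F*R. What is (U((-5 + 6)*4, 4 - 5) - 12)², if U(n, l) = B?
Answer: 441/4 ≈ 110.25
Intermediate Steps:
B = 3/2 (B = -3*(-3)/6 = 9*(⅙) = 3/2 ≈ 1.5000)
U(n, l) = 3/2
(U((-5 + 6)*4, 4 - 5) - 12)² = (3/2 - 12)² = (-21/2)² = 441/4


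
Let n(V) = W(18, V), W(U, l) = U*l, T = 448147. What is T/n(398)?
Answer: 448147/7164 ≈ 62.555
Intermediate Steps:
n(V) = 18*V
T/n(398) = 448147/((18*398)) = 448147/7164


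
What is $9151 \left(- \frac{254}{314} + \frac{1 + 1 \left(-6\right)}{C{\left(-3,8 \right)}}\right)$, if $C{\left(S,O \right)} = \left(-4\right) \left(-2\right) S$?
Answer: $- \frac{20708713}{3768} \approx -5495.9$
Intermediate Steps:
$C{\left(S,O \right)} = 8 S$
$9151 \left(- \frac{254}{314} + \frac{1 + 1 \left(-6\right)}{C{\left(-3,8 \right)}}\right) = 9151 \left(- \frac{254}{314} + \frac{1 + 1 \left(-6\right)}{8 \left(-3\right)}\right) = 9151 \left(\left(-254\right) \frac{1}{314} + \frac{1 - 6}{-24}\right) = 9151 \left(- \frac{127}{157} - - \frac{5}{24}\right) = 9151 \left(- \frac{127}{157} + \frac{5}{24}\right) = 9151 \left(- \frac{2263}{3768}\right) = - \frac{20708713}{3768}$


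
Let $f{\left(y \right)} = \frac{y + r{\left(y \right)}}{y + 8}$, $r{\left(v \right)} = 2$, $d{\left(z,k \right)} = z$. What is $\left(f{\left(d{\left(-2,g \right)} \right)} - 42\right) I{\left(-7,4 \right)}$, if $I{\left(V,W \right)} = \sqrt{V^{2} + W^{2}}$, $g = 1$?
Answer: $- 42 \sqrt{65} \approx -338.61$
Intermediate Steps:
$f{\left(y \right)} = \frac{2 + y}{8 + y}$ ($f{\left(y \right)} = \frac{y + 2}{y + 8} = \frac{2 + y}{8 + y}$)
$\left(f{\left(d{\left(-2,g \right)} \right)} - 42\right) I{\left(-7,4 \right)} = \left(\frac{2 - 2}{8 - 2} - 42\right) \sqrt{\left(-7\right)^{2} + 4^{2}} = \left(\frac{1}{6} \cdot 0 - 42\right) \sqrt{49 + 16} = \left(\frac{1}{6} \cdot 0 - 42\right) \sqrt{65} = \left(0 - 42\right) \sqrt{65} = - 42 \sqrt{65}$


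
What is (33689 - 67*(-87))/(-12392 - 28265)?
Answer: -39518/40657 ≈ -0.97198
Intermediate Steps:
(33689 - 67*(-87))/(-12392 - 28265) = (33689 + 5829)/(-40657) = 39518*(-1/40657) = -39518/40657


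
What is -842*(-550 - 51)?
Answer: 506042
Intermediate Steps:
-842*(-550 - 51) = -842*(-601) = 506042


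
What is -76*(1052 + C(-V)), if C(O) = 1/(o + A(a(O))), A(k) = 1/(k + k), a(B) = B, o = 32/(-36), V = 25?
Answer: -32666168/409 ≈ -79868.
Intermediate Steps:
o = -8/9 (o = 32*(-1/36) = -8/9 ≈ -0.88889)
A(k) = 1/(2*k)
C(O) = 1/(-8/9 + 1/(2*O))
-76*(1052 + C(-V)) = -76*(1052 - 18*(-1*25)/(-9 + 16*(-1*25))) = -76*(1052 - 18*(-25)/(-9 + 16*(-25))) = -76*(1052 - 18*(-25)/(-9 - 400)) = -76*(1052 - 18*(-25)/(-409)) = -76*(1052 - 18*(-25)*(-1/409)) = -76*(1052 - 450/409) = -76*429818/409 = -32666168/409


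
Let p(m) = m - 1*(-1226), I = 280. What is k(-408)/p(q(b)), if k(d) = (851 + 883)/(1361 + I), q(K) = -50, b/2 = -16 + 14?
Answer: 289/321636 ≈ 0.00089853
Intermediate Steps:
b = -4 (b = 2*(-16 + 14) = 2*(-2) = -4)
k(d) = 578/547 (k(d) = (851 + 883)/(1361 + 280) = 1734/1641 = 1734*(1/1641) = 578/547)
p(m) = 1226 + m (p(m) = m + 1226 = 1226 + m)
k(-408)/p(q(b)) = 578/(547*(1226 - 50)) = (578/547)/1176 = (578/547)*(1/1176) = 289/321636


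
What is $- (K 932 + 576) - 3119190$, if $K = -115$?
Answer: $-3012586$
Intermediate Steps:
$- (K 932 + 576) - 3119190 = - (\left(-115\right) 932 + 576) - 3119190 = - (-107180 + 576) - 3119190 = \left(-1\right) \left(-106604\right) - 3119190 = 106604 - 3119190 = -3012586$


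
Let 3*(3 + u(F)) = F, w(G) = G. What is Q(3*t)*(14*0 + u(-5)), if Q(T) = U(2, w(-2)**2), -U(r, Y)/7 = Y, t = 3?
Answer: 392/3 ≈ 130.67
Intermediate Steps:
u(F) = -3 + F/3
U(r, Y) = -7*Y
Q(T) = -28 (Q(T) = -7*(-2)**2 = -7*4 = -28)
Q(3*t)*(14*0 + u(-5)) = -28*(14*0 + (-3 + (1/3)*(-5))) = -28*(0 + (-3 - 5/3)) = -28*(0 - 14/3) = -28*(-14/3) = 392/3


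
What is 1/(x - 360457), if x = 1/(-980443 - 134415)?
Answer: -1114858/401858370107 ≈ -2.7743e-6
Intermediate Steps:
x = -1/1114858 (x = 1/(-1114858) = -1/1114858 ≈ -8.9698e-7)
1/(x - 360457) = 1/(-1/1114858 - 360457) = 1/(-401858370107/1114858) = -1114858/401858370107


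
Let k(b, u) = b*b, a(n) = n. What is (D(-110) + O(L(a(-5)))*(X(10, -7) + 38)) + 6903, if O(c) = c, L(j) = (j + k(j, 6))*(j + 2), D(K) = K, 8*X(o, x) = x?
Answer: 9131/2 ≈ 4565.5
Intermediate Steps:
k(b, u) = b**2
X(o, x) = x/8
L(j) = (2 + j)*(j + j**2) (L(j) = (j + j**2)*(j + 2) = (j + j**2)*(2 + j) = (2 + j)*(j + j**2))
(D(-110) + O(L(a(-5)))*(X(10, -7) + 38)) + 6903 = (-110 + (-5*(2 + (-5)**2 + 3*(-5)))*((1/8)*(-7) + 38)) + 6903 = (-110 + (-5*(2 + 25 - 15))*(-7/8 + 38)) + 6903 = (-110 - 5*12*(297/8)) + 6903 = (-110 - 60*297/8) + 6903 = (-110 - 4455/2) + 6903 = -4675/2 + 6903 = 9131/2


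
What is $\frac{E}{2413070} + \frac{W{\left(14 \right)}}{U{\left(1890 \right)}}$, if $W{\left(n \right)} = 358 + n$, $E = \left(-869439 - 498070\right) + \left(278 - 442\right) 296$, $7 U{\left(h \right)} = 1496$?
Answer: $\frac{23666017}{20511095} \approx 1.1538$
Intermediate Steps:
$U{\left(h \right)} = \frac{1496}{7}$ ($U{\left(h \right)} = \frac{1}{7} \cdot 1496 = \frac{1496}{7}$)
$E = -1416053$ ($E = -1367509 - 48544 = -1416053$)
$\frac{E}{2413070} + \frac{W{\left(14 \right)}}{U{\left(1890 \right)}} = - \frac{1416053}{2413070} + \frac{358 + 14}{\frac{1496}{7}} = \left(-1416053\right) \frac{1}{2413070} + 372 \cdot \frac{7}{1496} = - \frac{1416053}{2413070} + \frac{651}{374} = \frac{23666017}{20511095}$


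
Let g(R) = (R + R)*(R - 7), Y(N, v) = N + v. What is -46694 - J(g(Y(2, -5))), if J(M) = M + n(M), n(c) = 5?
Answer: -46759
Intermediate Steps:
g(R) = 2*R*(-7 + R) (g(R) = (2*R)*(-7 + R) = 2*R*(-7 + R))
J(M) = 5 + M (J(M) = M + 5 = 5 + M)
-46694 - J(g(Y(2, -5))) = -46694 - (5 + 2*(2 - 5)*(-7 + (2 - 5))) = -46694 - (5 + 2*(-3)*(-7 - 3)) = -46694 - (5 + 2*(-3)*(-10)) = -46694 - (5 + 60) = -46694 - 1*65 = -46694 - 65 = -46759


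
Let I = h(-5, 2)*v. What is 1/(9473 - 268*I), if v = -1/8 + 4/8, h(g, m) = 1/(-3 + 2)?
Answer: 2/19147 ≈ 0.00010446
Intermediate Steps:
h(g, m) = -1 (h(g, m) = 1/(-1) = -1)
v = 3/8 (v = -1*⅛ + 4*(⅛) = -⅛ + ½ = 3/8 ≈ 0.37500)
I = -3/8 (I = -1*3/8 = -3/8 ≈ -0.37500)
1/(9473 - 268*I) = 1/(9473 - 268*(-3/8)) = 1/(9473 + 201/2) = 1/(19147/2) = 2/19147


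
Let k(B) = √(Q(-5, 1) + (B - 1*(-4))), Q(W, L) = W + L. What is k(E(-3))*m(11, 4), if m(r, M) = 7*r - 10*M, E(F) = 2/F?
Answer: 37*I*√6/3 ≈ 30.21*I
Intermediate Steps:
Q(W, L) = L + W
m(r, M) = -10*M + 7*r
k(B) = √B (k(B) = √((1 - 5) + (B - 1*(-4))) = √(-4 + (B + 4)) = √(-4 + (4 + B)) = √B)
k(E(-3))*m(11, 4) = √(2/(-3))*(-10*4 + 7*11) = √(2*(-⅓))*(-40 + 77) = √(-⅔)*37 = (I*√6/3)*37 = 37*I*√6/3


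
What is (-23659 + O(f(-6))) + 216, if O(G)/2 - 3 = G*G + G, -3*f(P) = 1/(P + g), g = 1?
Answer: -5273293/225 ≈ -23437.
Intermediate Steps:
f(P) = -1/(3*(1 + P)) (f(P) = -1/(3*(P + 1)) = -1/(3*(1 + P)))
O(G) = 6 + 2*G + 2*G² (O(G) = 6 + 2*(G*G + G) = 6 + 2*(G² + G) = 6 + 2*(G + G²) = 6 + (2*G + 2*G²) = 6 + 2*G + 2*G²)
(-23659 + O(f(-6))) + 216 = (-23659 + (6 + 2*(-1/(3 + 3*(-6))) + 2*(-1/(3 + 3*(-6)))²)) + 216 = (-23659 + (6 + 2*(-1/(3 - 18)) + 2*(-1/(3 - 18))²)) + 216 = (-23659 + (6 + 2*(-1/(-15)) + 2*(-1/(-15))²)) + 216 = (-23659 + (6 + 2*(-1*(-1/15)) + 2*(-1*(-1/15))²)) + 216 = (-23659 + (6 + 2*(1/15) + 2*(1/15)²)) + 216 = (-23659 + (6 + 2/15 + 2*(1/225))) + 216 = (-23659 + (6 + 2/15 + 2/225)) + 216 = (-23659 + 1382/225) + 216 = -5321893/225 + 216 = -5273293/225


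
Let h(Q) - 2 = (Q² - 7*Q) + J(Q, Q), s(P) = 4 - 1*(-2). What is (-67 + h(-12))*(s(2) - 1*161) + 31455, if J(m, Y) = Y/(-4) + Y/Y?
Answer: 5570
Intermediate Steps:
J(m, Y) = 1 - Y/4 (J(m, Y) = Y*(-¼) + 1 = -Y/4 + 1 = 1 - Y/4)
s(P) = 6 (s(P) = 4 + 2 = 6)
h(Q) = 3 + Q² - 29*Q/4 (h(Q) = 2 + ((Q² - 7*Q) + (1 - Q/4)) = 2 + (1 + Q² - 29*Q/4) = 3 + Q² - 29*Q/4)
(-67 + h(-12))*(s(2) - 1*161) + 31455 = (-67 + (3 + (-12)² - 29/4*(-12)))*(6 - 1*161) + 31455 = (-67 + (3 + 144 + 87))*(6 - 161) + 31455 = (-67 + 234)*(-155) + 31455 = 167*(-155) + 31455 = -25885 + 31455 = 5570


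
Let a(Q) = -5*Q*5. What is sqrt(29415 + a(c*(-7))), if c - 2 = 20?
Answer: sqrt(33265) ≈ 182.39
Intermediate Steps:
c = 22 (c = 2 + 20 = 22)
a(Q) = -25*Q
sqrt(29415 + a(c*(-7))) = sqrt(29415 - 550*(-7)) = sqrt(29415 - 25*(-154)) = sqrt(29415 + 3850) = sqrt(33265)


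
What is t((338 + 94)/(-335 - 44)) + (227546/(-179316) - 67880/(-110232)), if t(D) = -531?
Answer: -72978116231/137266398 ≈ -531.65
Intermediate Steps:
t((338 + 94)/(-335 - 44)) + (227546/(-179316) - 67880/(-110232)) = -531 + (227546/(-179316) - 67880/(-110232)) = -531 + (227546*(-1/179316) - 67880*(-1/110232)) = -531 + (-113773/89658 + 8485/13779) = -531 - 89658893/137266398 = -72978116231/137266398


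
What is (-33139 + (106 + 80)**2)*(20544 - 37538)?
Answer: -24760258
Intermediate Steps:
(-33139 + (106 + 80)**2)*(20544 - 37538) = (-33139 + 186**2)*(-16994) = (-33139 + 34596)*(-16994) = 1457*(-16994) = -24760258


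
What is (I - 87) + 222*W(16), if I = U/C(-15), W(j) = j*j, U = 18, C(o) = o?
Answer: 283719/5 ≈ 56744.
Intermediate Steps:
W(j) = j²
I = -6/5 (I = 18/(-15) = 18*(-1/15) = -6/5 ≈ -1.2000)
(I - 87) + 222*W(16) = (-6/5 - 87) + 222*16² = -441/5 + 222*256 = -441/5 + 56832 = 283719/5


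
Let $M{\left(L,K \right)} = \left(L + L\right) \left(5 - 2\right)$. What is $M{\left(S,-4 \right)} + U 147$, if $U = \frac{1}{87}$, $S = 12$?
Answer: $\frac{2137}{29} \approx 73.69$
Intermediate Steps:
$M{\left(L,K \right)} = 6 L$ ($M{\left(L,K \right)} = 2 L 3 = 6 L$)
$U = \frac{1}{87} \approx 0.011494$
$M{\left(S,-4 \right)} + U 147 = 6 \cdot 12 + \frac{1}{87} \cdot 147 = 72 + \frac{49}{29} = \frac{2137}{29}$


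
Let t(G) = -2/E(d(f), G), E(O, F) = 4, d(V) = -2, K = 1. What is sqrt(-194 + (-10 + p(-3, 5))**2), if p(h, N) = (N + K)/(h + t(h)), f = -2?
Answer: I*sqrt(2782)/7 ≈ 7.535*I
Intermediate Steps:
t(G) = -1/2 (t(G) = -2/4 = -2*1/4 = -1/2)
p(h, N) = (1 + N)/(-1/2 + h) (p(h, N) = (N + 1)/(h - 1/2) = (1 + N)/(-1/2 + h))
sqrt(-194 + (-10 + p(-3, 5))**2) = sqrt(-194 + (-10 + 2*(1 + 5)/(-1 + 2*(-3)))**2) = sqrt(-194 + (-10 + 2*6/(-1 - 6))**2) = sqrt(-194 + (-10 + 2*6/(-7))**2) = sqrt(-194 + (-10 + 2*(-1/7)*6)**2) = sqrt(-194 + (-10 - 12/7)**2) = sqrt(-194 + (-82/7)**2) = sqrt(-194 + 6724/49) = sqrt(-2782/49) = I*sqrt(2782)/7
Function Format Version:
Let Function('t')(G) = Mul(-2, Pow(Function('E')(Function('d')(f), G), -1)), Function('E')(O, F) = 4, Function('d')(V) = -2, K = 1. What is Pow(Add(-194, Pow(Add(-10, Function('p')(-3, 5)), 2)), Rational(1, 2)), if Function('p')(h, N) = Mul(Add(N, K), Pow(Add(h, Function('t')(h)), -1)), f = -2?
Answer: Mul(Rational(1, 7), I, Pow(2782, Rational(1, 2))) ≈ Mul(7.5350, I)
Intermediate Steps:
Function('t')(G) = Rational(-1, 2) (Function('t')(G) = Mul(-2, Pow(4, -1)) = Mul(-2, Rational(1, 4)) = Rational(-1, 2))
Function('p')(h, N) = Mul(Pow(Add(Rational(-1, 2), h), -1), Add(1, N)) (Function('p')(h, N) = Mul(Add(N, 1), Pow(Add(h, Rational(-1, 2)), -1)) = Mul(Add(1, N), Pow(Add(Rational(-1, 2), h), -1)) = Mul(Pow(Add(Rational(-1, 2), h), -1), Add(1, N)))
Pow(Add(-194, Pow(Add(-10, Function('p')(-3, 5)), 2)), Rational(1, 2)) = Pow(Add(-194, Pow(Add(-10, Mul(2, Pow(Add(-1, Mul(2, -3)), -1), Add(1, 5))), 2)), Rational(1, 2)) = Pow(Add(-194, Pow(Add(-10, Mul(2, Pow(Add(-1, -6), -1), 6)), 2)), Rational(1, 2)) = Pow(Add(-194, Pow(Add(-10, Mul(2, Pow(-7, -1), 6)), 2)), Rational(1, 2)) = Pow(Add(-194, Pow(Add(-10, Mul(2, Rational(-1, 7), 6)), 2)), Rational(1, 2)) = Pow(Add(-194, Pow(Add(-10, Rational(-12, 7)), 2)), Rational(1, 2)) = Pow(Add(-194, Pow(Rational(-82, 7), 2)), Rational(1, 2)) = Pow(Add(-194, Rational(6724, 49)), Rational(1, 2)) = Pow(Rational(-2782, 49), Rational(1, 2)) = Mul(Rational(1, 7), I, Pow(2782, Rational(1, 2)))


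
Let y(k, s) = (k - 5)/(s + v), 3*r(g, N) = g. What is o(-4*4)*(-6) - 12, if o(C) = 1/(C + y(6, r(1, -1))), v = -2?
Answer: -966/83 ≈ -11.639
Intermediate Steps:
r(g, N) = g/3
y(k, s) = (-5 + k)/(-2 + s) (y(k, s) = (k - 5)/(s - 2) = (-5 + k)/(-2 + s))
o(C) = 1/(-⅗ + C) (o(C) = 1/(C + (-5 + 6)/(-2 + (⅓)*1)) = 1/(C + 1/(-2 + ⅓)) = 1/(C + 1/(-5/3)) = 1/(C - ⅗*1) = 1/(C - ⅗) = 1/(-⅗ + C))
o(-4*4)*(-6) - 12 = (5/(-3 + 5*(-4*4)))*(-6) - 12 = (5/(-3 + 5*(-16)))*(-6) - 12 = (5/(-3 - 80))*(-6) - 12 = (5/(-83))*(-6) - 12 = (5*(-1/83))*(-6) - 12 = -5/83*(-6) - 12 = 30/83 - 12 = -966/83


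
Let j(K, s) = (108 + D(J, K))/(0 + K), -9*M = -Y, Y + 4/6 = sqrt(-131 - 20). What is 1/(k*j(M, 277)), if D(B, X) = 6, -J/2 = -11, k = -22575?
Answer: 1/34742925 - I*sqrt(151)/23161950 ≈ 2.8783e-8 - 5.3053e-7*I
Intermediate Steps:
J = 22 (J = -2*(-11) = 22)
Y = -2/3 + I*sqrt(151) (Y = -2/3 + sqrt(-131 - 20) = -2/3 + sqrt(-151) = -2/3 + I*sqrt(151) ≈ -0.66667 + 12.288*I)
M = -2/27 + I*sqrt(151)/9 (M = -(-1)*(-2/3 + I*sqrt(151))/9 = -(2/3 - I*sqrt(151))/9 = -2/27 + I*sqrt(151)/9 ≈ -0.074074 + 1.3654*I)
j(K, s) = 114/K (j(K, s) = (108 + 6)/(0 + K) = 114/K)
1/(k*j(M, 277)) = 1/((-22575)*((114/(-2/27 + I*sqrt(151)/9)))) = -(-1/1539 + I*sqrt(151)/1026)/22575 = 1/34742925 - I*sqrt(151)/23161950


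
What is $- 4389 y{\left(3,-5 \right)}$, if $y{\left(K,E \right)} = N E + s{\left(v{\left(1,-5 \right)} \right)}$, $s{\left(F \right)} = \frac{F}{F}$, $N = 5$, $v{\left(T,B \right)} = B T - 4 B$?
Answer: $105336$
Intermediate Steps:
$v{\left(T,B \right)} = - 4 B + B T$
$s{\left(F \right)} = 1$
$y{\left(K,E \right)} = 1 + 5 E$ ($y{\left(K,E \right)} = 5 E + 1 = 1 + 5 E$)
$- 4389 y{\left(3,-5 \right)} = - 4389 \left(1 + 5 \left(-5\right)\right) = - 4389 \left(1 - 25\right) = \left(-4389\right) \left(-24\right) = 105336$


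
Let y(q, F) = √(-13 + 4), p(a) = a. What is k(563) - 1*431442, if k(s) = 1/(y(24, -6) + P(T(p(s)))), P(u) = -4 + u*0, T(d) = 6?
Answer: -10786054/25 - 3*I/25 ≈ -4.3144e+5 - 0.12*I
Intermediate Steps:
y(q, F) = 3*I (y(q, F) = √(-9) = 3*I)
P(u) = -4 (P(u) = -4 + 0 = -4)
k(s) = (-4 - 3*I)/25 (k(s) = 1/(3*I - 4) = 1/(-4 + 3*I) = (-4 - 3*I)/25)
k(563) - 1*431442 = (-4/25 - 3*I/25) - 1*431442 = (-4/25 - 3*I/25) - 431442 = -10786054/25 - 3*I/25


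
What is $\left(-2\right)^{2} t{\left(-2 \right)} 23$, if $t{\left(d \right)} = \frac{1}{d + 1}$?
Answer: $-92$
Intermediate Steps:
$t{\left(d \right)} = \frac{1}{1 + d}$
$\left(-2\right)^{2} t{\left(-2 \right)} 23 = \frac{\left(-2\right)^{2}}{1 - 2} \cdot 23 = \frac{4}{-1} \cdot 23 = 4 \left(-1\right) 23 = \left(-4\right) 23 = -92$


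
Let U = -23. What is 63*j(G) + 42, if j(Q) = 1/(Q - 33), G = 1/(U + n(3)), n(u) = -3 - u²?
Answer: 46347/1156 ≈ 40.093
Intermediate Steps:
G = -1/35 (G = 1/(-23 + (-3 - 1*3²)) = 1/(-23 + (-3 - 1*9)) = 1/(-23 + (-3 - 9)) = 1/(-23 - 12) = 1/(-35) = -1/35 ≈ -0.028571)
j(Q) = 1/(-33 + Q)
63*j(G) + 42 = 63/(-33 - 1/35) + 42 = 63/(-1156/35) + 42 = 63*(-35/1156) + 42 = -2205/1156 + 42 = 46347/1156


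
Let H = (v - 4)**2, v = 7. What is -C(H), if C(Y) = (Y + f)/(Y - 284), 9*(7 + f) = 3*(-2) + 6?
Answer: 2/275 ≈ 0.0072727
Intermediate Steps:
f = -7 (f = -7 + (3*(-2) + 6)/9 = -7 + (-6 + 6)/9 = -7 + (1/9)*0 = -7 + 0 = -7)
H = 9 (H = (7 - 4)**2 = 3**2 = 9)
C(Y) = (-7 + Y)/(-284 + Y) (C(Y) = (Y - 7)/(Y - 284) = (-7 + Y)/(-284 + Y))
-C(H) = -(-7 + 9)/(-284 + 9) = -2/(-275) = -(-1)*2/275 = -1*(-2/275) = 2/275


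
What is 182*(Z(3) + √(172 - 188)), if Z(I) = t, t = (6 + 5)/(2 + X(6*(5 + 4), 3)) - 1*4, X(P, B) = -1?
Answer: 1274 + 728*I ≈ 1274.0 + 728.0*I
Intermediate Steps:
t = 7 (t = (6 + 5)/(2 - 1) - 1*4 = 11/1 - 4 = 11*1 - 4 = 11 - 4 = 7)
Z(I) = 7
182*(Z(3) + √(172 - 188)) = 182*(7 + √(172 - 188)) = 182*(7 + √(-16)) = 182*(7 + 4*I) = 1274 + 728*I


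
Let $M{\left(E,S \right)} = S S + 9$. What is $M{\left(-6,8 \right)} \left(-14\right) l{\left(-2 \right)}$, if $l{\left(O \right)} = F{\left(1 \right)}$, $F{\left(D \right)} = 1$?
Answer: $-1022$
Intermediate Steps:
$M{\left(E,S \right)} = 9 + S^{2}$ ($M{\left(E,S \right)} = S^{2} + 9 = 9 + S^{2}$)
$l{\left(O \right)} = 1$
$M{\left(-6,8 \right)} \left(-14\right) l{\left(-2 \right)} = \left(9 + 8^{2}\right) \left(-14\right) 1 = \left(9 + 64\right) \left(-14\right) 1 = 73 \left(-14\right) 1 = \left(-1022\right) 1 = -1022$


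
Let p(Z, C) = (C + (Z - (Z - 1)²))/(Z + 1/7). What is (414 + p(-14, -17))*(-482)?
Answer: -20219900/97 ≈ -2.0845e+5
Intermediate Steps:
p(Z, C) = (C + Z - (-1 + Z)²)/(⅐ + Z) (p(Z, C) = (C + (Z - (-1 + Z)²))/(Z + ⅐) = (C + Z - (-1 + Z)²)/(⅐ + Z))
(414 + p(-14, -17))*(-482) = (414 + 7*(-17 - 14 - (-1 - 14)²)/(1 + 7*(-14)))*(-482) = (414 + 7*(-17 - 14 - 1*(-15)²)/(1 - 98))*(-482) = (414 + 7*(-17 - 14 - 1*225)/(-97))*(-482) = (414 + 7*(-1/97)*(-17 - 14 - 225))*(-482) = (414 + 7*(-1/97)*(-256))*(-482) = (414 + 1792/97)*(-482) = (41950/97)*(-482) = -20219900/97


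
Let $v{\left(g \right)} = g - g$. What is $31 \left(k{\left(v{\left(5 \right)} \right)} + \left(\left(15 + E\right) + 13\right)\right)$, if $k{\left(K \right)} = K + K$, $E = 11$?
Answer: $1209$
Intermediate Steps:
$v{\left(g \right)} = 0$
$k{\left(K \right)} = 2 K$
$31 \left(k{\left(v{\left(5 \right)} \right)} + \left(\left(15 + E\right) + 13\right)\right) = 31 \left(2 \cdot 0 + \left(\left(15 + 11\right) + 13\right)\right) = 31 \left(0 + \left(26 + 13\right)\right) = 31 \left(0 + 39\right) = 31 \cdot 39 = 1209$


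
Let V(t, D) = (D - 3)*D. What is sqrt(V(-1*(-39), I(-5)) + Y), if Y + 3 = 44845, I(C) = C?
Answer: sqrt(44882) ≈ 211.85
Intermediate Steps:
V(t, D) = D*(-3 + D) (V(t, D) = (-3 + D)*D = D*(-3 + D))
Y = 44842 (Y = -3 + 44845 = 44842)
sqrt(V(-1*(-39), I(-5)) + Y) = sqrt(-5*(-3 - 5) + 44842) = sqrt(-5*(-8) + 44842) = sqrt(40 + 44842) = sqrt(44882)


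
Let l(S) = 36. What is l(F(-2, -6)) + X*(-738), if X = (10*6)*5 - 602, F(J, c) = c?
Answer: 222912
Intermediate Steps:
X = -302 (X = 60*5 - 602 = 300 - 602 = -302)
l(F(-2, -6)) + X*(-738) = 36 - 302*(-738) = 36 + 222876 = 222912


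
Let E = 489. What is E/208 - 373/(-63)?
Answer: 108391/13104 ≈ 8.2716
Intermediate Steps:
E/208 - 373/(-63) = 489/208 - 373/(-63) = 489*(1/208) - 373*(-1/63) = 489/208 + 373/63 = 108391/13104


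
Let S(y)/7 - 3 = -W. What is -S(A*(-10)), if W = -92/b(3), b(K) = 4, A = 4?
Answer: -182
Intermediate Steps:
W = -23 (W = -92/4 = -92*¼ = -23)
S(y) = 182 (S(y) = 21 + 7*(-1*(-23)) = 21 + 7*23 = 21 + 161 = 182)
-S(A*(-10)) = -1*182 = -182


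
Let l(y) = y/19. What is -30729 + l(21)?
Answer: -583830/19 ≈ -30728.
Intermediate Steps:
l(y) = y/19 (l(y) = y*(1/19) = y/19)
-30729 + l(21) = -30729 + (1/19)*21 = -30729 + 21/19 = -583830/19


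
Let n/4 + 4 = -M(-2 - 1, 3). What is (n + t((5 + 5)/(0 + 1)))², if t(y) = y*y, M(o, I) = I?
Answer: 5184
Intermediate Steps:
t(y) = y²
n = -28 (n = -16 + 4*(-1*3) = -16 + 4*(-3) = -16 - 12 = -28)
(n + t((5 + 5)/(0 + 1)))² = (-28 + ((5 + 5)/(0 + 1))²)² = (-28 + (10/1)²)² = (-28 + (10*1)²)² = (-28 + 10²)² = (-28 + 100)² = 72² = 5184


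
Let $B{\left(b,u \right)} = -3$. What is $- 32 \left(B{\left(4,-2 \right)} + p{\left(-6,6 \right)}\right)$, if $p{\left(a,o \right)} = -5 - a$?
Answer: $64$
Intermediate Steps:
$- 32 \left(B{\left(4,-2 \right)} + p{\left(-6,6 \right)}\right) = - 32 \left(-3 - -1\right) = - 32 \left(-3 + \left(-5 + 6\right)\right) = - 32 \left(-3 + 1\right) = \left(-32\right) \left(-2\right) = 64$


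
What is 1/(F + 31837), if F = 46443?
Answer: 1/78280 ≈ 1.2775e-5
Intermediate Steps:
1/(F + 31837) = 1/(46443 + 31837) = 1/78280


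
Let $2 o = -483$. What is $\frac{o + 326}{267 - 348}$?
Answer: $- \frac{169}{162} \approx -1.0432$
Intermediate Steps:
$o = - \frac{483}{2}$ ($o = \frac{1}{2} \left(-483\right) = - \frac{483}{2} \approx -241.5$)
$\frac{o + 326}{267 - 348} = \frac{- \frac{483}{2} + 326}{267 - 348} = \frac{169}{2 \left(-81\right)} = \frac{169}{2} \left(- \frac{1}{81}\right) = - \frac{169}{162}$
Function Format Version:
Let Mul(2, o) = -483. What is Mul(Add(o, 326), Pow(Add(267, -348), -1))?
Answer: Rational(-169, 162) ≈ -1.0432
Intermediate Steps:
o = Rational(-483, 2) (o = Mul(Rational(1, 2), -483) = Rational(-483, 2) ≈ -241.50)
Mul(Add(o, 326), Pow(Add(267, -348), -1)) = Mul(Add(Rational(-483, 2), 326), Pow(Add(267, -348), -1)) = Mul(Rational(169, 2), Pow(-81, -1)) = Mul(Rational(169, 2), Rational(-1, 81)) = Rational(-169, 162)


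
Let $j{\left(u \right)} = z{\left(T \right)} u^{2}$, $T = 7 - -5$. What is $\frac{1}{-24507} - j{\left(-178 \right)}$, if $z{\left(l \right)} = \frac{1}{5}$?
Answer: $- \frac{776479793}{122535} \approx -6336.8$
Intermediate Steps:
$T = 12$ ($T = 7 + 5 = 12$)
$z{\left(l \right)} = \frac{1}{5}$
$j{\left(u \right)} = \frac{u^{2}}{5}$
$\frac{1}{-24507} - j{\left(-178 \right)} = \frac{1}{-24507} - \frac{\left(-178\right)^{2}}{5} = - \frac{1}{24507} - \frac{1}{5} \cdot 31684 = - \frac{1}{24507} - \frac{31684}{5} = - \frac{776479793}{122535}$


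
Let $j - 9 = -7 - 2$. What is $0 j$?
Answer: $0$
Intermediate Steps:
$j = 0$ ($j = 9 - 9 = 0$)
$0 j = 0 \cdot 0 = 0$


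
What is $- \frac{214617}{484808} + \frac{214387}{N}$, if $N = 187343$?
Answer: $\frac{63729540065}{90825385144} \approx 0.70167$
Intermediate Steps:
$- \frac{214617}{484808} + \frac{214387}{N} = - \frac{214617}{484808} + \frac{214387}{187343} = \frac{63729540065}{90825385144}$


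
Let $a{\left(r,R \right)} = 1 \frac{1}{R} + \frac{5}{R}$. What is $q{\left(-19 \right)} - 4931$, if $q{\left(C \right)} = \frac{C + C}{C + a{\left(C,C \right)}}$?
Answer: $- \frac{1808955}{367} \approx -4929.0$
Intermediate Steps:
$a{\left(r,R \right)} = \frac{6}{R}$ ($a{\left(r,R \right)} = \frac{1}{R} + \frac{5}{R} = \frac{6}{R}$)
$q{\left(C \right)} = \frac{2 C}{C + \frac{6}{C}}$ ($q{\left(C \right)} = \frac{C + C}{C + \frac{6}{C}} = \frac{2 C}{C + \frac{6}{C}}$)
$q{\left(-19 \right)} - 4931 = \frac{2 \left(-19\right)^{2}}{6 + \left(-19\right)^{2}} - 4931 = 2 \cdot 361 \frac{1}{6 + 361} - 4931 = 2 \cdot 361 \cdot \frac{1}{367} - 4931 = \frac{722}{367} - 4931 = - \frac{1808955}{367}$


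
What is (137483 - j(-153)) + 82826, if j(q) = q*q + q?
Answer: 197053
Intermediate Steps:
j(q) = q + q**2 (j(q) = q**2 + q = q + q**2)
(137483 - j(-153)) + 82826 = (137483 - (-153)*(1 - 153)) + 82826 = (137483 - (-153)*(-152)) + 82826 = (137483 - 1*23256) + 82826 = (137483 - 23256) + 82826 = 114227 + 82826 = 197053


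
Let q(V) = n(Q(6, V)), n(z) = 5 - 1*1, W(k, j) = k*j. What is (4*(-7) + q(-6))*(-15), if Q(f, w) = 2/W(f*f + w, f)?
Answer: 360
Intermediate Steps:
W(k, j) = j*k
Q(f, w) = 2/(f*(w + f²)) (Q(f, w) = 2/((f*(f*f + w))) = 2/((f*(f² + w))) = 2/((f*(w + f²))) = 2*(1/(f*(w + f²))) = 2/(f*(w + f²)))
n(z) = 4 (n(z) = 5 - 1 = 4)
q(V) = 4
(4*(-7) + q(-6))*(-15) = (4*(-7) + 4)*(-15) = (-28 + 4)*(-15) = -24*(-15) = 360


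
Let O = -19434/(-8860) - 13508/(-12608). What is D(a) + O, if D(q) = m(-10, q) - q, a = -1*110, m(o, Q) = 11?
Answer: 867577327/6981680 ≈ 124.26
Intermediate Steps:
a = -110
D(q) = 11 - q
O = 22794047/6981680 (O = -19434*(-1/8860) - 13508*(-1/12608) = 9717/4430 + 3377/3152 = 22794047/6981680 ≈ 3.2648)
D(a) + O = (11 - 1*(-110)) + 22794047/6981680 = (11 + 110) + 22794047/6981680 = 121 + 22794047/6981680 = 867577327/6981680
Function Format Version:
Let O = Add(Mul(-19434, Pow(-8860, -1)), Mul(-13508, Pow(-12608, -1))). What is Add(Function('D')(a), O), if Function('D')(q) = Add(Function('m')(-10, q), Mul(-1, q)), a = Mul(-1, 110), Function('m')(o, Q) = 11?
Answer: Rational(867577327, 6981680) ≈ 124.26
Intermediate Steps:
a = -110
Function('D')(q) = Add(11, Mul(-1, q))
O = Rational(22794047, 6981680) (O = Add(Mul(-19434, Rational(-1, 8860)), Mul(-13508, Rational(-1, 12608))) = Add(Rational(9717, 4430), Rational(3377, 3152)) = Rational(22794047, 6981680) ≈ 3.2648)
Add(Function('D')(a), O) = Add(Add(11, Mul(-1, -110)), Rational(22794047, 6981680)) = Add(Add(11, 110), Rational(22794047, 6981680)) = Add(121, Rational(22794047, 6981680)) = Rational(867577327, 6981680)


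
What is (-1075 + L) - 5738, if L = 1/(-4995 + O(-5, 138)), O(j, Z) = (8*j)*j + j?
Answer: -32702401/4800 ≈ -6813.0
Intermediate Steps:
O(j, Z) = j + 8*j² (O(j, Z) = 8*j² + j = j + 8*j²)
L = -1/4800 (L = 1/(-4995 - 5*(1 + 8*(-5))) = 1/(-4995 - 5*(1 - 40)) = 1/(-4995 - 5*(-39)) = 1/(-4995 + 195) = 1/(-4800) = -1/4800 ≈ -0.00020833)
(-1075 + L) - 5738 = (-1075 - 1/4800) - 5738 = -5160001/4800 - 5738 = -32702401/4800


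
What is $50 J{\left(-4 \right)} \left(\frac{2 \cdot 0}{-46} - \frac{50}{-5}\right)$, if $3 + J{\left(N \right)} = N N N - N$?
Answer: $-31500$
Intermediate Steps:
$J{\left(N \right)} = -3 + N^{3} - N$ ($J{\left(N \right)} = -3 + \left(N N N - N\right) = -3 - \left(N - N^{2} N\right) = -3 + \left(N^{3} - N\right) = -3 + N^{3} - N$)
$50 J{\left(-4 \right)} \left(\frac{2 \cdot 0}{-46} - \frac{50}{-5}\right) = 50 \left(-3 + \left(-4\right)^{3} - -4\right) \left(\frac{2 \cdot 0}{-46} - \frac{50}{-5}\right) = 50 \left(-3 - 64 + 4\right) \left(0 \left(- \frac{1}{46}\right) - -10\right) = 50 \left(-63\right) \left(0 + 10\right) = \left(-3150\right) 10 = -31500$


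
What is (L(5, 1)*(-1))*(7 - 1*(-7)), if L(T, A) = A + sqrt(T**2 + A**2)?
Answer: -14 - 14*sqrt(26) ≈ -85.386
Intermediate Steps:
L(T, A) = A + sqrt(A**2 + T**2)
(L(5, 1)*(-1))*(7 - 1*(-7)) = ((1 + sqrt(1**2 + 5**2))*(-1))*(7 - 1*(-7)) = ((1 + sqrt(1 + 25))*(-1))*(7 + 7) = ((1 + sqrt(26))*(-1))*14 = (-1 - sqrt(26))*14 = -14 - 14*sqrt(26)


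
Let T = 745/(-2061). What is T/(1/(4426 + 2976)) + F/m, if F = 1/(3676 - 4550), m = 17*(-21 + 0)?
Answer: -573540046253/214356366 ≈ -2675.6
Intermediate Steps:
T = -745/2061 (T = 745*(-1/2061) = -745/2061 ≈ -0.36147)
m = -357 (m = 17*(-21) = -357)
F = -1/874 (F = 1/(-874) = -1/874 ≈ -0.0011442)
T/(1/(4426 + 2976)) + F/m = -745/(2061*(1/(4426 + 2976))) - 1/874/(-357) = -745/(2061*(1/7402)) - 1/874*(-1/357) = -745/(2061*1/7402) + 1/312018 = -745/2061*7402 + 1/312018 = -5514490/2061 + 1/312018 = -573540046253/214356366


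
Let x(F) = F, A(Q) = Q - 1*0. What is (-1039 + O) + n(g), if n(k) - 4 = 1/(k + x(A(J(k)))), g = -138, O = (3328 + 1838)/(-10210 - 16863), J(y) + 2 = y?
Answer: -7791177511/7526294 ≈ -1035.2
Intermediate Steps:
J(y) = -2 + y
A(Q) = Q (A(Q) = Q + 0 = Q)
O = -5166/27073 (O = 5166/(-27073) = 5166*(-1/27073) = -5166/27073 ≈ -0.19082)
n(k) = 4 + 1/(-2 + 2*k) (n(k) = 4 + 1/(k + (-2 + k)) = 4 + 1/(-2 + 2*k))
(-1039 + O) + n(g) = (-1039 - 5166/27073) + (-7 + 8*(-138))/(2*(-1 - 138)) = -28134013/27073 + (½)*(-7 - 1104)/(-139) = -28134013/27073 + (½)*(-1/139)*(-1111) = -28134013/27073 + 1111/278 = -7791177511/7526294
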